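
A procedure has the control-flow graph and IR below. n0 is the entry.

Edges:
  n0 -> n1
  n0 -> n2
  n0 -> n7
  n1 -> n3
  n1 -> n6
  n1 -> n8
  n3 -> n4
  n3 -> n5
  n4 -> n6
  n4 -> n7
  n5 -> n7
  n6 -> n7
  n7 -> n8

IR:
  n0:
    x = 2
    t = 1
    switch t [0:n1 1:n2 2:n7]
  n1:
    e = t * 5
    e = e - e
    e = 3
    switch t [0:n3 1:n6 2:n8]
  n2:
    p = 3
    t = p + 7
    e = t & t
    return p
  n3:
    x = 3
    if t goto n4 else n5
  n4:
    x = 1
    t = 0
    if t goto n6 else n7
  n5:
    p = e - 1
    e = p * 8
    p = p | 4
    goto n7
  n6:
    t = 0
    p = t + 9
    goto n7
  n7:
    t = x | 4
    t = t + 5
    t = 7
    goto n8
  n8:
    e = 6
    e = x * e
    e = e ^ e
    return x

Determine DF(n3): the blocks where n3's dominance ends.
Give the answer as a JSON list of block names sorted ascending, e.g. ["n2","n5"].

Answer: ["n6", "n7"]

Working:
idom tree: n1←n0 n2←n0 n3←n1 n4←n3 n5←n3 n6←n1 n7←n0 n8←n0
Dom at joins:
  n6: preds {n1,n4}: {n0,n1} ∩ {n0,n1,n3,n4} = {n0,n1}; idom=n1
  n7: preds {n0,n4,n5,n6}: {n0} ∩ {n0,n1,n3,n4} ∩ {n0,n1,n3,n5} ∩ {n0,n1,n6} = {n0}; idom=n0
  n8: preds {n1,n7}: {n0,n1} ∩ {n0,n7} = {n0}; idom=n0

Frontier:
  n6←n1: walk · to n1
  n6←n4: walk n4→n3 to n1
  n7←n0: walk · to n0
  n7←n4: walk n4→n3→n1 to n0
  n7←n5: walk n5→n3→n1 to n0
  n7←n6: walk n6→n1 to n0
  n8←n1: walk n1 to n0
  n8←n7: walk n7 to n0
  n0 → ∅
  n1 → {n7,n8}
  n2 → ∅
  n3 → {n6,n7}
  n4 → {n6,n7}
  n5 → {n7}
  n6 → {n7}
  n7 → {n8}
  n8 → ∅

DF(n3) = ["n6", "n7"]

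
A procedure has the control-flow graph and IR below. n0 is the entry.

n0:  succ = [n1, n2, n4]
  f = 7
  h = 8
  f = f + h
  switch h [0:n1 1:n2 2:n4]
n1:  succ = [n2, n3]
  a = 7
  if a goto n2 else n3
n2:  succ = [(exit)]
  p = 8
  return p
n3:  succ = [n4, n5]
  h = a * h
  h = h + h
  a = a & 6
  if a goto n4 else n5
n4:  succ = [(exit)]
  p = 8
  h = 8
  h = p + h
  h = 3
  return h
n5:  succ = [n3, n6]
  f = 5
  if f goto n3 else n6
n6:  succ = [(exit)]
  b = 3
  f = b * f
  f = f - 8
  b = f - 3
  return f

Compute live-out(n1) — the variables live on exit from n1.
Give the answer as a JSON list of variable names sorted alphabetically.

Block summaries:
  n0: def={f,h} ue=∅
  n1: def={a} ue=∅
  n2: def={p} ue=∅
  n3: def={a,h} ue={a,h}
  n4: def={h,p} ue=∅
  n5: def={f} ue=∅
  n6: def={b,f} ue={f}

Liveness:
  n0 li=∅ lo={h}
  n1 li={h} lo={a,h}
  n2 li=∅ lo=∅
  n3 li={a,h} lo={a,h}
  n4 li=∅ lo=∅
  n5 li={a,h} lo={a,f,h}
  n6 li={f} lo=∅

live-out(n1) = ["a", "h"]

Answer: ["a", "h"]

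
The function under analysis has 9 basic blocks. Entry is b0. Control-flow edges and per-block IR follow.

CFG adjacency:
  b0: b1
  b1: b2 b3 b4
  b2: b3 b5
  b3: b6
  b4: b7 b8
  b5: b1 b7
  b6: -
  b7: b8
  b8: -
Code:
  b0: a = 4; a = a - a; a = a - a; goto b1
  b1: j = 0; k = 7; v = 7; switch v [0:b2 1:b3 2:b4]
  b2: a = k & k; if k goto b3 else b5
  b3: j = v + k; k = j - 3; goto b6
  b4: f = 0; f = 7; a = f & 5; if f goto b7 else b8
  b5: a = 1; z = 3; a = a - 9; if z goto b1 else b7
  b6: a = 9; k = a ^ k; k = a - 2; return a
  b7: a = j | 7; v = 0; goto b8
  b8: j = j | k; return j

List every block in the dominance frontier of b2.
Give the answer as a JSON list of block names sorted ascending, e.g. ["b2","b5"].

idom tree: b1←b0 b2←b1 b3←b1 b4←b1 b5←b2 b6←b3 b7←b1 b8←b1
Join-block Dom:
  b1: preds {b0,b5}: {b0} ∩ {b0,b1,b2,b5} = {b0}; idom=b0
  b3: preds {b1,b2}: {b0,b1} ∩ {b0,b1,b2} = {b0,b1}; idom=b1
  b7: preds {b4,b5}: {b0,b1,b4} ∩ {b0,b1,b2,b5} = {b0,b1}; idom=b1
  b8: preds {b4,b7}: {b0,b1,b4} ∩ {b0,b1,b7} = {b0,b1}; idom=b1

Frontier:
  join b1 pred b0: · stop@b0
  join b1 pred b5: b5→b2→b1 stop@b0
  join b3 pred b1: · stop@b1
  join b3 pred b2: b2 stop@b1
  join b7 pred b4: b4 stop@b1
  join b7 pred b5: b5→b2 stop@b1
  join b8 pred b4: b4 stop@b1
  join b8 pred b7: b7 stop@b1
  b0 → ∅
  b1 → {b1}
  b2 → {b1,b3,b7}
  b3 → ∅
  b4 → {b7,b8}
  b5 → {b1,b7}
  b6 → ∅
  b7 → {b8}
  b8 → ∅

DF(b2) = ["b1", "b3", "b7"]

Answer: ["b1", "b3", "b7"]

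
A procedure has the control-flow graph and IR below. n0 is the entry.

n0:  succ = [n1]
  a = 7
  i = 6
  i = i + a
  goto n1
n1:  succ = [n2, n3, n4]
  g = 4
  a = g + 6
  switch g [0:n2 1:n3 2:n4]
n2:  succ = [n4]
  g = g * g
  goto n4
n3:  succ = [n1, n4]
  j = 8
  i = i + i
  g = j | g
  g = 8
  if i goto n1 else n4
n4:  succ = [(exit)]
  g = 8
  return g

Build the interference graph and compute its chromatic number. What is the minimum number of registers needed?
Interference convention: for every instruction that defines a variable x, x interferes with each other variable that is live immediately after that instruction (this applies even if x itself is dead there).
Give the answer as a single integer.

Answer: 3

Derivation:
Per-block:
  n0 def {a,i} use ∅
  n1 def {a,g} use ∅
  n2 def {g} use {g}
  n3 def {g,i,j} use {g,i}
  n4 def {g} use ∅

Live sets:
  live n0: ∅→{i}
  live n1: {i}→{g,i}
  live n2: {g}→∅
  live n3: {g,i}→{i}
  live n4: ∅→∅

Interfere edges:
  a↔{g,i}
  g↔{a,i,j}
  i↔{a,g,j}
  j↔{g,i}

Colouring:
  {a,g,i} pairwise interfere (3-clique) ⇒ χ ≥ 3
  assign a→r2 g→r0 i→r1 j→r2 — no edge inside a register ⇒ χ ≤ 3
  χ = 3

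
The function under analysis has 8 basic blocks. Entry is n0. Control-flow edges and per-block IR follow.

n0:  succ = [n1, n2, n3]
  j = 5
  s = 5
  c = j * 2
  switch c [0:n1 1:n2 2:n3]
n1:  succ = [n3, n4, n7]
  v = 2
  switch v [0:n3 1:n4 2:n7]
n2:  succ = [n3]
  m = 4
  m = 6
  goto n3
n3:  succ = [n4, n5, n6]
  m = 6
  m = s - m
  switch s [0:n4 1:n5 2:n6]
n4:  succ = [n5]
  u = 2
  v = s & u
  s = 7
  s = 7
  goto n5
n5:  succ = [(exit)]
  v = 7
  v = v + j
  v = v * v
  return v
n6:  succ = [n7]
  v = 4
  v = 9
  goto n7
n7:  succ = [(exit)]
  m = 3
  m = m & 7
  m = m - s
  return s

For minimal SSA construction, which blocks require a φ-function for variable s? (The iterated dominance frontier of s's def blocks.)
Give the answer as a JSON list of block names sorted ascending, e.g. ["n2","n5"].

idom tree: n1←n0 n2←n0 n3←n0 n4←n0 n5←n0 n6←n3 n7←n0
Dom∩ at merges:
  n3: preds {n0,n1,n2}: {n0} ∩ {n0,n1} ∩ {n0,n2} = {n0}; idom=n0
  n4: preds {n1,n3}: {n0,n1} ∩ {n0,n3} = {n0}; idom=n0
  n5: preds {n3,n4}: {n0,n3} ∩ {n0,n4} = {n0}; idom=n0
  n7: preds {n1,n6}: {n0,n1} ∩ {n0,n3,n6} = {n0}; idom=n0

DF derivation:
  join n3 pred n0: · stop@n0
  join n3 pred n1: n1 stop@n0
  join n3 pred n2: n2 stop@n0
  join n4 pred n1: n1 stop@n0
  join n4 pred n3: n3 stop@n0
  join n5 pred n3: n3 stop@n0
  join n5 pred n4: n4 stop@n0
  join n7 pred n1: n1 stop@n0
  join n7 pred n6: n6→n3 stop@n0
  n0: DF=∅
  n1: DF={n3,n4,n7}
  n2: DF={n3}
  n3: DF={n4,n5,n7}
  n4: DF={n5}
  n5: DF=∅
  n6: DF={n7}
  n7: DF=∅

φ for s: defs {n0,n4}
  DF⁺ = {n5}

Answer: ["n5"]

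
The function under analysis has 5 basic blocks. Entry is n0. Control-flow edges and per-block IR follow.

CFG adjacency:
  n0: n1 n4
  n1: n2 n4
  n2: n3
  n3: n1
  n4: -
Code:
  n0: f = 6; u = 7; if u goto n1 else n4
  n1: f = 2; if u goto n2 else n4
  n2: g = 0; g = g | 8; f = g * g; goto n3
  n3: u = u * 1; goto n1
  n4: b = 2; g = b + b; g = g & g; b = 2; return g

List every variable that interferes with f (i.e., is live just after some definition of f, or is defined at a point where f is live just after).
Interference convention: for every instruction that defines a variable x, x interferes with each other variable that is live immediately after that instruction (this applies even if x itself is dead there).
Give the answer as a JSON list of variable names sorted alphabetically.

Answer: ["u"]

Analysis:
Block summaries:
  n0: {f,u} / ∅
  n1: {f} / {u}
  n2: {f,g} / ∅
  n3: {u} / {u}
  n4: {b,g} / ∅

Liveness:
  live n0: ∅→{u}
  live n1: {u}→{u}
  live n2: {u}→{u}
  live n3: {u}→{u}
  live n4: ∅→∅

Interfere edges:
  b: {g}
  f: {u}
  g: {b,u}
  u: {f,g}

N(f) = ["u"]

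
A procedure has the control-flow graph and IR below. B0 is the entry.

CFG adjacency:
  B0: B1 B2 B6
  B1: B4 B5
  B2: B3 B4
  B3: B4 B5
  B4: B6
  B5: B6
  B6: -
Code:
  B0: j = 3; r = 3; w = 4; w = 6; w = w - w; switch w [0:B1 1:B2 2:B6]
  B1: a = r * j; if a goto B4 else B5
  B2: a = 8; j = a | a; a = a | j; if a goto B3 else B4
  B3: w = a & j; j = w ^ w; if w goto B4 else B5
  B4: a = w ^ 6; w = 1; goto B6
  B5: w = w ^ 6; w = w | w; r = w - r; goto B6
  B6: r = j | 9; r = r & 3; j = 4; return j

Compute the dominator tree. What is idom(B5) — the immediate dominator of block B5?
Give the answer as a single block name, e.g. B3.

idom tree: B1←B0 B2←B0 B3←B2 B4←B0 B5←B0 B6←B0
Dom∩ at merges:
  B4: preds {B1,B2,B3}: {B0,B1} ∩ {B0,B2} ∩ {B0,B2,B3} = {B0}; idom=B0
  B5: preds {B1,B3}: {B0,B1} ∩ {B0,B2,B3} = {B0}; idom=B0
  B6: preds {B0,B4,B5}: {B0} ∩ {B0,B4} ∩ {B0,B5} = {B0}; idom=B0

idom(B5) = B0

Answer: B0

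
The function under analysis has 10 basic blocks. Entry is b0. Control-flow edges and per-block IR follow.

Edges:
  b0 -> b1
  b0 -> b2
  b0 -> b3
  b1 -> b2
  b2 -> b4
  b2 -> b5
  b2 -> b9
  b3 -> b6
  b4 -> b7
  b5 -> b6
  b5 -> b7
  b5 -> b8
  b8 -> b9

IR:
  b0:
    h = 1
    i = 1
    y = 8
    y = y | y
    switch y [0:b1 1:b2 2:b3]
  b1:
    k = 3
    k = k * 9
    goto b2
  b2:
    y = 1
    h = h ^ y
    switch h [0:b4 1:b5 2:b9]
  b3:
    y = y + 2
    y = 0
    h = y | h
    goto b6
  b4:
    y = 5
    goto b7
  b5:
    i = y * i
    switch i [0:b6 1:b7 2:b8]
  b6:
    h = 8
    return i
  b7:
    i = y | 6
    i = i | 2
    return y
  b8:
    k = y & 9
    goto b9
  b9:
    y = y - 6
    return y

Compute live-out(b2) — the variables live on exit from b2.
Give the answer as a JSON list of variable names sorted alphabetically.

Block summaries:
  b0 def {h,i,y} use ∅
  b1 def {k} use ∅
  b2 def {h,y} use {h}
  b3 def {h,y} use {h,y}
  b4 def {y} use ∅
  b5 def {i} use {i,y}
  b6 def {h} use {i}
  b7 def {i} use {y}
  b8 def {k} use {y}
  b9 def {y} use {y}

Liveness:
  b0 li=∅ lo={h,i,y}
  b1 li={h,i} lo={h,i}
  b2 li={h,i} lo={i,y}
  b3 li={h,i,y} lo={i}
  b4 li=∅ lo={y}
  b5 li={i,y} lo={i,y}
  b6 li={i} lo=∅
  b7 li={y} lo=∅
  b8 li={y} lo={y}
  b9 li={y} lo=∅

live-out(b2) = ["i", "y"]

Answer: ["i", "y"]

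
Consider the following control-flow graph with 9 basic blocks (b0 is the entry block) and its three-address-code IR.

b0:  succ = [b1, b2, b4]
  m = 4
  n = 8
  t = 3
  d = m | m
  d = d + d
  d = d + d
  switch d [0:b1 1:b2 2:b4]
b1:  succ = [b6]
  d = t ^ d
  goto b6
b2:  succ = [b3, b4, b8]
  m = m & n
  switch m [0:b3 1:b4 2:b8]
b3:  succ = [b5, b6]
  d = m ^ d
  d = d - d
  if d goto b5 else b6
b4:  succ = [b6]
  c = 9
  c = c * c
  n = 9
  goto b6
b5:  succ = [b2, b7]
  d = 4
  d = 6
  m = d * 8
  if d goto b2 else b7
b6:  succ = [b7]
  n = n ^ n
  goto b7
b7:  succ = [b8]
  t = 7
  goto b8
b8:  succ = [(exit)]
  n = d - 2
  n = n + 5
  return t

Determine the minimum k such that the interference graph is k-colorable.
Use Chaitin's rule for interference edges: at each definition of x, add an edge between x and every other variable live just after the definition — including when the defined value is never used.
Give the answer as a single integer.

Block summaries:
  b0: def={d,m,n,t} ue=∅
  b1: def={d} ue={d,t}
  b2: def={m} ue={m,n}
  b3: def={d} ue={d,m}
  b4: def={c,n} ue=∅
  b5: def={d,m} ue=∅
  b6: def={n} ue={n}
  b7: def={t} ue=∅
  b8: def={n} ue={d,t}

Live sets:
  b0 li=∅ lo={d,m,n,t}
  b1 li={d,n,t} lo={d,n}
  b2 li={d,m,n,t} lo={d,m,n,t}
  b3 li={d,m,n,t} lo={d,n,t}
  b4 li={d} lo={d,n}
  b5 li={n,t} lo={d,m,n,t}
  b6 li={d,n} lo={d}
  b7 li={d} lo={d,t}
  b8 li={d,t} lo=∅

Interference:
  c↔{d}
  d↔{c,m,n,t}
  m↔{d,n,t}
  n↔{d,m,t}
  t↔{d,m,n}

Registers:
  {d,m,n,t} pairwise interfere (4-clique) ⇒ χ ≥ 4
  assign c→r1 d→r0 m→r1 n→r2 t→r3 — no edge inside a register ⇒ χ ≤ 4
  χ = 4

Answer: 4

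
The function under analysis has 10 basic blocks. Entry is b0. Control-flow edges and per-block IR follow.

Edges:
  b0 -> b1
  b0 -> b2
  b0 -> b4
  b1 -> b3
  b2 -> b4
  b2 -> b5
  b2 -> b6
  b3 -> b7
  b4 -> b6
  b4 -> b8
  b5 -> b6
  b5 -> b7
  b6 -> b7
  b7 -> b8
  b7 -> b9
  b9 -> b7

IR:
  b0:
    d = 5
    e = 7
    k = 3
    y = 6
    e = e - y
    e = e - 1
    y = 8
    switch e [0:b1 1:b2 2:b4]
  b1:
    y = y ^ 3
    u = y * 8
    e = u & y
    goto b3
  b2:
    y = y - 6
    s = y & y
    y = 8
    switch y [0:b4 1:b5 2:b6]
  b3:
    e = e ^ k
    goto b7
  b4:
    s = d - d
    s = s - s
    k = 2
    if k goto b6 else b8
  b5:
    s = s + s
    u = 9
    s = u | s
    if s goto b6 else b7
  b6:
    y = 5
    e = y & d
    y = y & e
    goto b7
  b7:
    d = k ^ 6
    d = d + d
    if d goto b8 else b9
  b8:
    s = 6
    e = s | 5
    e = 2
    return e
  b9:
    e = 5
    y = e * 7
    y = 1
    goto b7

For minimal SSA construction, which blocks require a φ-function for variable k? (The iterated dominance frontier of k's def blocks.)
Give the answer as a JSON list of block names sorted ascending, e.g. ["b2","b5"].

Answer: ["b6", "b7", "b8"]

Derivation:
idom tree: b1←b0 b2←b0 b3←b1 b4←b0 b5←b2 b6←b0 b7←b0 b8←b0 b9←b7
Dom at joins:
  b4: preds {b0,b2}: {b0} ∩ {b0,b2} = {b0}; idom=b0
  b6: preds {b2,b4,b5}: {b0,b2} ∩ {b0,b4} ∩ {b0,b2,b5} = {b0}; idom=b0
  b7: preds {b3,b5,b6,b9}: {b0,b1,b3} ∩ {b0,b2,b5} ∩ {b0,b6} ∩ {b0,b7,b9} = {b0}; idom=b0
  b8: preds {b4,b7}: {b0,b4} ∩ {b0,b7} = {b0}; idom=b0

DF walk-up:
  join b4 pred b0: · stop@b0
  join b4 pred b2: b2 stop@b0
  join b6 pred b2: b2 stop@b0
  join b6 pred b4: b4 stop@b0
  join b6 pred b5: b5→b2 stop@b0
  join b7 pred b3: b3→b1 stop@b0
  join b7 pred b5: b5→b2 stop@b0
  join b7 pred b6: b6 stop@b0
  join b7 pred b9: b9→b7 stop@b0
  join b8 pred b4: b4 stop@b0
  join b8 pred b7: b7 stop@b0
  DF(b0)=∅
  DF(b1)={b7}
  DF(b2)={b4,b6,b7}
  DF(b3)={b7}
  DF(b4)={b6,b8}
  DF(b5)={b6,b7}
  DF(b6)={b7}
  DF(b7)={b7,b8}
  DF(b8)=∅
  DF(b9)={b7}

φ for k: defs {b0,b4}
  DF⁺ = {b6,b7,b8}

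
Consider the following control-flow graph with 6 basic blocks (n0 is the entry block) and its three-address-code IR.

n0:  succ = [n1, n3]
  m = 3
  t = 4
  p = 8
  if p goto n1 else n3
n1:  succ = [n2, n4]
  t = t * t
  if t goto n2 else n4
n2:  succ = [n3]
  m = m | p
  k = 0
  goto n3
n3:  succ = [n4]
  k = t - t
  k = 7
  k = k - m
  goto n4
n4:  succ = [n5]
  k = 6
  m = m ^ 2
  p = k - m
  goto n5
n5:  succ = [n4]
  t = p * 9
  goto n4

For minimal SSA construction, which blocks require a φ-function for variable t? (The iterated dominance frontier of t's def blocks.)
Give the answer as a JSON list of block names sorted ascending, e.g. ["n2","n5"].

idom tree: n1←n0 n2←n1 n3←n0 n4←n0 n5←n4
Dom at joins:
  n3: preds {n0,n2}: {n0} ∩ {n0,n1,n2} = {n0}; idom=n0
  n4: preds {n1,n3,n5}: {n0,n1} ∩ {n0,n3} ∩ {n0,n4,n5} = {n0}; idom=n0

Frontier:
  join n3 pred n0: · stop@n0
  join n3 pred n2: n2→n1 stop@n0
  join n4 pred n1: n1 stop@n0
  join n4 pred n3: n3 stop@n0
  join n4 pred n5: n5→n4 stop@n0
  n0: DF=∅
  n1: DF={n3,n4}
  n2: DF={n3}
  n3: DF={n4}
  n4: DF={n4}
  n5: DF={n4}

φ for t: defs {n0,n1,n5}
  DF⁺ = {n3,n4}

Answer: ["n3", "n4"]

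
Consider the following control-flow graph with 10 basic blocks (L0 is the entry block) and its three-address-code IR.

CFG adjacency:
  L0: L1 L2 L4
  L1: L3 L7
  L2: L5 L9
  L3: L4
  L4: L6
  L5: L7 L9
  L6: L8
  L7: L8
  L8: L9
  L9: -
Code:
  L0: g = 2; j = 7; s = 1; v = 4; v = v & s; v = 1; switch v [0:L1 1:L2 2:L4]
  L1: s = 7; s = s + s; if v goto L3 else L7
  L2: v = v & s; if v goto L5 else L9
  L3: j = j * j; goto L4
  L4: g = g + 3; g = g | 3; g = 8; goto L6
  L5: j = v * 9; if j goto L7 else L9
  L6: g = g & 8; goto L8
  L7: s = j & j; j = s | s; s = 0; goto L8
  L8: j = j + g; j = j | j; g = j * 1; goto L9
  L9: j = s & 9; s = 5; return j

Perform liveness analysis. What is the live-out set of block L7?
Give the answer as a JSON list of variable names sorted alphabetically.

Answer: ["g", "j", "s"]

Analysis:
Block summaries:
  L0 def {g,j,s,v} use ∅
  L1 def {s} use {v}
  L2 def {v} use {s,v}
  L3 def {j} use {j}
  L4 def {g} use {g}
  L5 def {j} use {v}
  L6 def {g} use {g}
  L7 def {j,s} use {j}
  L8 def {g,j} use {g,j}
  L9 def {j,s} use {s}

Liveness:
  L0 li=∅ lo={g,j,s,v}
  L1 li={g,j,v} lo={g,j,s}
  L2 li={g,s,v} lo={g,s,v}
  L3 li={g,j,s} lo={g,j,s}
  L4 li={g,j,s} lo={g,j,s}
  L5 li={g,s,v} lo={g,j,s}
  L6 li={g,j,s} lo={g,j,s}
  L7 li={g,j} lo={g,j,s}
  L8 li={g,j,s} lo={s}
  L9 li={s} lo=∅

live-out(L7) = ["g", "j", "s"]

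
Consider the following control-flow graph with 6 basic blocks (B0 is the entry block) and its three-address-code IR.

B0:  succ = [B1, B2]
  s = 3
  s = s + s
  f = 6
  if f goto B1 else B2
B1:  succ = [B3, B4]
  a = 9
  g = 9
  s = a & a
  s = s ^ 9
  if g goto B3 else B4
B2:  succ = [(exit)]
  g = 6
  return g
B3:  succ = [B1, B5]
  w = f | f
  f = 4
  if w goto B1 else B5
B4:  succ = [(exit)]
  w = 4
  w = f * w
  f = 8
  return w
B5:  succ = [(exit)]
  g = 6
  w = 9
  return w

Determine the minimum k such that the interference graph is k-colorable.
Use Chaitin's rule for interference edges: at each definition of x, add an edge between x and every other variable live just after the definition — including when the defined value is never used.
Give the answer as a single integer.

def/use:
  B0 def {f,s} use ∅
  B1 def {a,g,s} use ∅
  B2 def {g} use ∅
  B3 def {f,w} use {f}
  B4 def {f,w} use {f}
  B5 def {g,w} use ∅

Liveness:
  live B0: ∅→{f}
  live B1: {f}→{f}
  live B2: ∅→∅
  live B3: {f}→{f}
  live B4: {f}→∅
  live B5: ∅→∅

Conflict graph:
  a: {f,g}
  f: {a,g,s,w}
  g: {a,f,s}
  s: {f,g}
  w: {f}

Chromatic number:
  clique {a,f,g} ⇒ need ≥ 3
  3-colouring: R0={f}  R1={g,w}  R2={a,s}
  χ = 3

Answer: 3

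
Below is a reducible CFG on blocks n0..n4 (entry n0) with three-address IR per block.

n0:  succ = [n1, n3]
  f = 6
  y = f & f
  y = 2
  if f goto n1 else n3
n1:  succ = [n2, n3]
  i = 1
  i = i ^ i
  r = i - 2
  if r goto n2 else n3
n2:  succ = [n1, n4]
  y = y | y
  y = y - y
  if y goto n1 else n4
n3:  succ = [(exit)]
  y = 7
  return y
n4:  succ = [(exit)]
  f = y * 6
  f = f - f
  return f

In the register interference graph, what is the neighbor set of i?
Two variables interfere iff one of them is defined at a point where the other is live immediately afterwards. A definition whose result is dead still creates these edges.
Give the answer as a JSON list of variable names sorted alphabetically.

Answer: ["y"]

Working:
def/use:
  n0: def={f,y} ue=∅
  n1: def={i,r} ue=∅
  n2: def={y} ue={y}
  n3: def={y} ue=∅
  n4: def={f} ue={y}

Backward fixpoint:
  n0: in=∅ out={y}
  n1: in={y} out={y}
  n2: in={y} out={y}
  n3: in=∅ out=∅
  n4: in={y} out=∅

Interference:
  f↔{y}
  i↔{y}
  r↔{y}
  y↔{f,i,r}

N(i) = ["y"]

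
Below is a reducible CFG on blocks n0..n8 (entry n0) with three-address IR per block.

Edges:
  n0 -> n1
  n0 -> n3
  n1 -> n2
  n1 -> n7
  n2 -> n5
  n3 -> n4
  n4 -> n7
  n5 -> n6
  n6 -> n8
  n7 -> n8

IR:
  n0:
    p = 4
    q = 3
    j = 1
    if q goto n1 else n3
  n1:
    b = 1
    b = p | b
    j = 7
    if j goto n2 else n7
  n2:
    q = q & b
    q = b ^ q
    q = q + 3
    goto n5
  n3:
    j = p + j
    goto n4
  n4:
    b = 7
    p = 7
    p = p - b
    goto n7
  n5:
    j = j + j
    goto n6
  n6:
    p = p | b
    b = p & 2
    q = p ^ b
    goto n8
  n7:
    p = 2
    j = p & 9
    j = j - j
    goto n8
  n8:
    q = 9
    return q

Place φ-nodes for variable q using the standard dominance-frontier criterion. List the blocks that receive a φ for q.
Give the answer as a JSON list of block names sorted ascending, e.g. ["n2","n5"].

Answer: ["n8"]

Derivation:
idom tree: n1←n0 n2←n1 n3←n0 n4←n3 n5←n2 n6←n5 n7←n0 n8←n0
Join-block Dom:
  n7: preds {n1,n4}: {n0,n1} ∩ {n0,n3,n4} = {n0}; idom=n0
  n8: preds {n6,n7}: {n0,n1,n2,n5,n6} ∩ {n0,n7} = {n0}; idom=n0

DF derivation:
  n7←n1: walk n1 to n0
  n7←n4: walk n4→n3 to n0
  n8←n6: walk n6→n5→n2→n1 to n0
  n8←n7: walk n7 to n0
  DF(n0)=∅
  DF(n1)={n7,n8}
  DF(n2)={n8}
  DF(n3)={n7}
  DF(n4)={n7}
  DF(n5)={n8}
  DF(n6)={n8}
  DF(n7)={n8}
  DF(n8)=∅

φ for q: defs {n0,n2,n6,n8}
  DF⁺ = {n8}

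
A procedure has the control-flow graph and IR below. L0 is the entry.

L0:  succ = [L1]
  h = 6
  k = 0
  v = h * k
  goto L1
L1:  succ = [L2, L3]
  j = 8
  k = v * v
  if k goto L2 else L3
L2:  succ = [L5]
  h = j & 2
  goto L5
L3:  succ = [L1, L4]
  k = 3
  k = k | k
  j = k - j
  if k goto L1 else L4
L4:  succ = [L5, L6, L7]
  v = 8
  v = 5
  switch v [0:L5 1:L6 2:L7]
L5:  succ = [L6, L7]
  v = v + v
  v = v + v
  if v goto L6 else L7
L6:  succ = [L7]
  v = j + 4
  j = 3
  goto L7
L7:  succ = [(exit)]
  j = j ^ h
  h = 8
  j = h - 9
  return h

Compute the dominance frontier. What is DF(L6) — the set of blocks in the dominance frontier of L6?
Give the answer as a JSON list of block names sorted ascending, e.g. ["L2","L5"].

Answer: ["L7"]

Analysis:
idom tree: L1←L0 L2←L1 L3←L1 L4←L3 L5←L1 L6←L1 L7←L1
Dom∩ at merges:
  L1: preds {L0,L3}: {L0} ∩ {L0,L1,L3} = {L0}; idom=L0
  L5: preds {L2,L4}: {L0,L1,L2} ∩ {L0,L1,L3,L4} = {L0,L1}; idom=L1
  L6: preds {L4,L5}: {L0,L1,L3,L4} ∩ {L0,L1,L5} = {L0,L1}; idom=L1
  L7: preds {L4,L5,L6}: {L0,L1,L3,L4} ∩ {L0,L1,L5} ∩ {L0,L1,L6} = {L0,L1}; idom=L1

DF walk-up:
  join L1 pred L0: · stop@L0
  join L1 pred L3: L3→L1 stop@L0
  join L5 pred L2: L2 stop@L1
  join L5 pred L4: L4→L3 stop@L1
  join L6 pred L4: L4→L3 stop@L1
  join L6 pred L5: L5 stop@L1
  join L7 pred L4: L4→L3 stop@L1
  join L7 pred L5: L5 stop@L1
  join L7 pred L6: L6 stop@L1
  DF(L0)=∅
  DF(L1)={L1}
  DF(L2)={L5}
  DF(L3)={L1,L5,L6,L7}
  DF(L4)={L5,L6,L7}
  DF(L5)={L6,L7}
  DF(L6)={L7}
  DF(L7)=∅

DF(L6) = ["L7"]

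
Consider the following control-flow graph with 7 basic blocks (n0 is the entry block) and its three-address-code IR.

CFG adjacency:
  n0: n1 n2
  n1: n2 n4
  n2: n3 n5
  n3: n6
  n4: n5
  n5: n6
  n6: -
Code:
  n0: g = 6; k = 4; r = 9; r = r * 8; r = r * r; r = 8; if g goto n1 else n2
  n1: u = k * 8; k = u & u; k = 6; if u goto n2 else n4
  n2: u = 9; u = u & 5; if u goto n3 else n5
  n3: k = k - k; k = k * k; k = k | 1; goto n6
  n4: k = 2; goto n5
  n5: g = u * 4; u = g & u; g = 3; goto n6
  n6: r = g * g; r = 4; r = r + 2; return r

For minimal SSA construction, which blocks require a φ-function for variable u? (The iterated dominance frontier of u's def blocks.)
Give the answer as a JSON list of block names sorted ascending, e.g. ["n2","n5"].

Answer: ["n2", "n5", "n6"]

Analysis:
idom tree: n1←n0 n2←n0 n3←n2 n4←n1 n5←n0 n6←n0
Dom∩ at merges:
  n2: preds {n0,n1}: {n0} ∩ {n0,n1} = {n0}; idom=n0
  n5: preds {n2,n4}: {n0,n2} ∩ {n0,n1,n4} = {n0}; idom=n0
  n6: preds {n3,n5}: {n0,n2,n3} ∩ {n0,n5} = {n0}; idom=n0

Frontier:
  n2←n0: walk · to n0
  n2←n1: walk n1 to n0
  n5←n2: walk n2 to n0
  n5←n4: walk n4→n1 to n0
  n6←n3: walk n3→n2 to n0
  n6←n5: walk n5 to n0
  n0: DF=∅
  n1: DF={n2,n5}
  n2: DF={n5,n6}
  n3: DF={n6}
  n4: DF={n5}
  n5: DF={n6}
  n6: DF=∅

φ for u: defs {n1,n2,n5}
  DF⁺ = {n2,n5,n6}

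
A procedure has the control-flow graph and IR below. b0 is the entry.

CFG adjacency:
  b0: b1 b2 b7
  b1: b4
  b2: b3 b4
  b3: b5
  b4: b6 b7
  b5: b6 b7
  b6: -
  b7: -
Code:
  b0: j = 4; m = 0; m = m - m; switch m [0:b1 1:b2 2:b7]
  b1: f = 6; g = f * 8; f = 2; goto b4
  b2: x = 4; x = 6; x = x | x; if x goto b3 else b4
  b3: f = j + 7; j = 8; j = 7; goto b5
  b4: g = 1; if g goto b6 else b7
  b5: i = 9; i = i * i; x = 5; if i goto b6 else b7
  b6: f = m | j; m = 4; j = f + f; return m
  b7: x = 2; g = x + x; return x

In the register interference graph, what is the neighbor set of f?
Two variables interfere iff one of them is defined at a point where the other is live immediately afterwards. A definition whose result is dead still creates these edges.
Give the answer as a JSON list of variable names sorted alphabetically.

Answer: ["j", "m"]

Working:
def/use:
  b0: def={j,m} ue=∅
  b1: def={f,g} ue=∅
  b2: def={x} ue=∅
  b3: def={f,j} ue={j}
  b4: def={g} ue=∅
  b5: def={i,x} ue=∅
  b6: def={f,j,m} ue={j,m}
  b7: def={g,x} ue=∅

Backward fixpoint:
  b0: in=∅ out={j,m}
  b1: in={j,m} out={j,m}
  b2: in={j,m} out={j,m}
  b3: in={j,m} out={j,m}
  b4: in={j,m} out={j,m}
  b5: in={j,m} out={j,m}
  b6: in={j,m} out=∅
  b7: in=∅ out=∅

Conflict graph:
  f: {j,m}
  g: {j,m,x}
  i: {j,m,x}
  j: {f,g,i,m,x}
  m: {f,g,i,j,x}
  x: {g,i,j,m}

N(f) = ["j", "m"]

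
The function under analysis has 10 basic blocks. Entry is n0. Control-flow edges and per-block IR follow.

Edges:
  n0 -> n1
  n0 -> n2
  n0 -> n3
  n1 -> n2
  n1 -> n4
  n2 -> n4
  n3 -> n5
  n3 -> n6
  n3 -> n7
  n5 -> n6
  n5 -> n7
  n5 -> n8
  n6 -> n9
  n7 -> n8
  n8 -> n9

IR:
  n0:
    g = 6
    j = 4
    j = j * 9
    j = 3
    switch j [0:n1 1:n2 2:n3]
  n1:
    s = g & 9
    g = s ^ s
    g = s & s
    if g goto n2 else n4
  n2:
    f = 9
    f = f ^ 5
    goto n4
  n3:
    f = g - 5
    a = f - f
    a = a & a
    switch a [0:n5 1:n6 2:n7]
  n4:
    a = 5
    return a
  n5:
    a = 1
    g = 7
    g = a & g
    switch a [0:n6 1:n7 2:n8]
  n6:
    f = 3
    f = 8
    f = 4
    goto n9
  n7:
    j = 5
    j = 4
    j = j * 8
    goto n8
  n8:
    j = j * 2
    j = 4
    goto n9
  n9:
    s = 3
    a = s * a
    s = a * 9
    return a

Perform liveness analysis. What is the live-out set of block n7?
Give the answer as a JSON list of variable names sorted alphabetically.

Per-block:
  n0: def={g,j} ue=∅
  n1: def={g,s} ue={g}
  n2: def={f} ue=∅
  n3: def={a,f} ue={g}
  n4: def={a} ue=∅
  n5: def={a,g} ue=∅
  n6: def={f} ue=∅
  n7: def={j} ue=∅
  n8: def={j} ue={j}
  n9: def={a,s} ue={a}

Liveness:
  live n0: ∅→{g,j}
  live n1: {g}→∅
  live n2: ∅→∅
  live n3: {g,j}→{a,j}
  live n4: ∅→∅
  live n5: {j}→{a,j}
  live n6: {a}→{a}
  live n7: {a}→{a,j}
  live n8: {a,j}→{a}
  live n9: {a}→∅

live-out(n7) = ["a", "j"]

Answer: ["a", "j"]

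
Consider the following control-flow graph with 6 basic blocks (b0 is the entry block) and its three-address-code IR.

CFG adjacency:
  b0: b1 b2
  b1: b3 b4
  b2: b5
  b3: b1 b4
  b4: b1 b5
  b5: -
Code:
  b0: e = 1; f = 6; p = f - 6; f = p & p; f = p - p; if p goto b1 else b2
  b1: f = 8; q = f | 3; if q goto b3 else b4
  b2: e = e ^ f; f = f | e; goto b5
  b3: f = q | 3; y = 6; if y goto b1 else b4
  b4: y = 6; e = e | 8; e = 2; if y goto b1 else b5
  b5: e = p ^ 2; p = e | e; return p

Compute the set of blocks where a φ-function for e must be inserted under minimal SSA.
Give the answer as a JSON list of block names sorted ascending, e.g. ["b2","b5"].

idom tree: b1←b0 b2←b0 b3←b1 b4←b1 b5←b0
Join-block Dom:
  b1: preds {b0,b3,b4}: {b0} ∩ {b0,b1,b3} ∩ {b0,b1,b4} = {b0}; idom=b0
  b4: preds {b1,b3}: {b0,b1} ∩ {b0,b1,b3} = {b0,b1}; idom=b1
  b5: preds {b2,b4}: {b0,b2} ∩ {b0,b1,b4} = {b0}; idom=b0

DF walk-up:
  b1←b0: walk · to b0
  b1←b3: walk b3→b1 to b0
  b1←b4: walk b4→b1 to b0
  b4←b1: walk · to b1
  b4←b3: walk b3 to b1
  b5←b2: walk b2 to b0
  b5←b4: walk b4→b1 to b0
  b0: DF=∅
  b1: DF={b1,b5}
  b2: DF={b5}
  b3: DF={b1,b4}
  b4: DF={b1,b5}
  b5: DF=∅

φ for e: defs {b0,b2,b4,b5}
  DF⁺ = {b1,b5}

Answer: ["b1", "b5"]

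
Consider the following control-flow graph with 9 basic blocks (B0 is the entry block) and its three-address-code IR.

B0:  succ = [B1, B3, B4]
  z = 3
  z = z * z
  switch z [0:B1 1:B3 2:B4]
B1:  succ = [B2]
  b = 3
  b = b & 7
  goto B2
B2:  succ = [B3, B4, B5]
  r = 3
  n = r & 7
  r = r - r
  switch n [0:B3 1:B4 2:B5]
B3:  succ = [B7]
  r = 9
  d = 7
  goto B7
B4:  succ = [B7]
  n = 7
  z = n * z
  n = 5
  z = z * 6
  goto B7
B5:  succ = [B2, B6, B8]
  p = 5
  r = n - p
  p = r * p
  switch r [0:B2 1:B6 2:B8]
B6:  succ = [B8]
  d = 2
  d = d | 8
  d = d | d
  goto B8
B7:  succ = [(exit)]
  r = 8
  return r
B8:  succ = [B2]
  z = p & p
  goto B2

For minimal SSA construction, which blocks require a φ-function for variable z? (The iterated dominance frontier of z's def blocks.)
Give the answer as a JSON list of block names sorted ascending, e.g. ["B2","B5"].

idom tree: B1←B0 B2←B1 B3←B0 B4←B0 B5←B2 B6←B5 B7←B0 B8←B5
Dom∩ at merges:
  B2: preds {B1,B5,B8}: {B0,B1} ∩ {B0,B1,B2,B5} ∩ {B0,B1,B2,B5,B8} = {B0,B1}; idom=B1
  B3: preds {B0,B2}: {B0} ∩ {B0,B1,B2} = {B0}; idom=B0
  B4: preds {B0,B2}: {B0} ∩ {B0,B1,B2} = {B0}; idom=B0
  B7: preds {B3,B4}: {B0,B3} ∩ {B0,B4} = {B0}; idom=B0
  B8: preds {B5,B6}: {B0,B1,B2,B5} ∩ {B0,B1,B2,B5,B6} = {B0,B1,B2,B5}; idom=B5

DF derivation:
  join B2 pred B1: · stop@B1
  join B2 pred B5: B5→B2 stop@B1
  join B2 pred B8: B8→B5→B2 stop@B1
  join B3 pred B0: · stop@B0
  join B3 pred B2: B2→B1 stop@B0
  join B4 pred B0: · stop@B0
  join B4 pred B2: B2→B1 stop@B0
  join B7 pred B3: B3 stop@B0
  join B7 pred B4: B4 stop@B0
  join B8 pred B5: · stop@B5
  join B8 pred B6: B6 stop@B5
  DF(B0)=∅
  DF(B1)={B3,B4}
  DF(B2)={B2,B3,B4}
  DF(B3)={B7}
  DF(B4)={B7}
  DF(B5)={B2}
  DF(B6)={B8}
  DF(B7)=∅
  DF(B8)={B2}

φ for z: defs {B0,B4,B8}
  DF⁺ = {B2,B3,B4,B7}

Answer: ["B2", "B3", "B4", "B7"]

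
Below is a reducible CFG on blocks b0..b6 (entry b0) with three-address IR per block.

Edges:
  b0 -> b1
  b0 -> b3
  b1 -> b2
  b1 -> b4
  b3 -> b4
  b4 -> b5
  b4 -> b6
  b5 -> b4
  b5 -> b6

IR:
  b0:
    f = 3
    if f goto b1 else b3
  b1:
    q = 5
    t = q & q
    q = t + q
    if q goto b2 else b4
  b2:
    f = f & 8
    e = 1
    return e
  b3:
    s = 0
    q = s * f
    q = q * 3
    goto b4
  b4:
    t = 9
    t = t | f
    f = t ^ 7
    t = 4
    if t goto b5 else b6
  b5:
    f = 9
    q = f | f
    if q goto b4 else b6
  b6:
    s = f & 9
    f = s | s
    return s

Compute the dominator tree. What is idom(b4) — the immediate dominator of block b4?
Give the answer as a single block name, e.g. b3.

Answer: b0

Working:
idom tree: b1←b0 b2←b1 b3←b0 b4←b0 b5←b4 b6←b4
Join-block Dom:
  b4: preds {b1,b3,b5}: {b0,b1} ∩ {b0,b3} ∩ {b0,b4,b5} = {b0}; idom=b0
  b6: preds {b4,b5}: {b0,b4} ∩ {b0,b4,b5} = {b0,b4}; idom=b4

idom(b4) = b0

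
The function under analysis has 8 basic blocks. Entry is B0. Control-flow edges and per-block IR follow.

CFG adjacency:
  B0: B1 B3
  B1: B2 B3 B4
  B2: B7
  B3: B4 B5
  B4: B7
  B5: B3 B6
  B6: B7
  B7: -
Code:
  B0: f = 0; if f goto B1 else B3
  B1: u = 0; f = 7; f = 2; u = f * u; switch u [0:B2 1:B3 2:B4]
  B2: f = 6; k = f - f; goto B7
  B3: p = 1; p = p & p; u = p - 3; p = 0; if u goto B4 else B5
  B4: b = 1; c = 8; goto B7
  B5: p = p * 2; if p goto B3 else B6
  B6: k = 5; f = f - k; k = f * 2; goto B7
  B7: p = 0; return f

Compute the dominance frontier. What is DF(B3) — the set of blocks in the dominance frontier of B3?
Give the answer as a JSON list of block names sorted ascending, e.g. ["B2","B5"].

idom tree: B1←B0 B2←B1 B3←B0 B4←B0 B5←B3 B6←B5 B7←B0
Dom at joins:
  B3: preds {B0,B1,B5}: {B0} ∩ {B0,B1} ∩ {B0,B3,B5} = {B0}; idom=B0
  B4: preds {B1,B3}: {B0,B1} ∩ {B0,B3} = {B0}; idom=B0
  B7: preds {B2,B4,B6}: {B0,B1,B2} ∩ {B0,B4} ∩ {B0,B3,B5,B6} = {B0}; idom=B0

DF derivation:
  join B3 pred B0: · stop@B0
  join B3 pred B1: B1 stop@B0
  join B3 pred B5: B5→B3 stop@B0
  join B4 pred B1: B1 stop@B0
  join B4 pred B3: B3 stop@B0
  join B7 pred B2: B2→B1 stop@B0
  join B7 pred B4: B4 stop@B0
  join B7 pred B6: B6→B5→B3 stop@B0
  B0: DF=∅
  B1: DF={B3,B4,B7}
  B2: DF={B7}
  B3: DF={B3,B4,B7}
  B4: DF={B7}
  B5: DF={B3,B7}
  B6: DF={B7}
  B7: DF=∅

DF(B3) = ["B3", "B4", "B7"]

Answer: ["B3", "B4", "B7"]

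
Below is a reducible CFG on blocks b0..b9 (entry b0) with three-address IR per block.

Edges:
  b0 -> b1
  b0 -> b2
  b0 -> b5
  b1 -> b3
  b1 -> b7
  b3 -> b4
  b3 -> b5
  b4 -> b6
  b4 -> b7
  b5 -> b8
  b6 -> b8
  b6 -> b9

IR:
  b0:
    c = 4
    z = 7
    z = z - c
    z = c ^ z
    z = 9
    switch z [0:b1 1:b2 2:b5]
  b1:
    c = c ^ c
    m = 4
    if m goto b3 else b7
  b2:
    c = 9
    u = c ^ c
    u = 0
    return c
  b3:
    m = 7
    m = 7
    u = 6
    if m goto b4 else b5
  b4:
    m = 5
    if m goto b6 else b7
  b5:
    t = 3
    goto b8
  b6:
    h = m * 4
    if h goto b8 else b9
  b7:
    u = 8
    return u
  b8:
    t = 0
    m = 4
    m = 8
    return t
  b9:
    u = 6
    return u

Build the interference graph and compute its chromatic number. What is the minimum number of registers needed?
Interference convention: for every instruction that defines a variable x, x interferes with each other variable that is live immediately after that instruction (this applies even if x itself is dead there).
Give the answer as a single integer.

Answer: 2

Working:
Per-block:
  b0: {c,z} / ∅
  b1: {c,m} / {c}
  b2: {c,u} / ∅
  b3: {m,u} / ∅
  b4: {m} / ∅
  b5: {t} / ∅
  b6: {h} / {m}
  b7: {u} / ∅
  b8: {m,t} / ∅
  b9: {u} / ∅

Liveness:
  b0: in=∅ out={c}
  b1: in={c} out=∅
  b2: in=∅ out=∅
  b3: in=∅ out=∅
  b4: in=∅ out={m}
  b5: in=∅ out=∅
  b6: in={m} out=∅
  b7: in=∅ out=∅
  b8: in=∅ out=∅
  b9: in=∅ out=∅

Conflict graph:
  c↔{u,z}
  h↔∅
  m↔{t,u}
  t↔{m}
  u↔{c,m}
  z↔{c}

Chromatic number:
  {c,u} pairwise interfere (2-clique) ⇒ χ ≥ 2
  assign c→r0 h→r0 m→r0 t→r1 u→r1 z→r1 — no edge inside a register ⇒ χ ≤ 2
  χ = 2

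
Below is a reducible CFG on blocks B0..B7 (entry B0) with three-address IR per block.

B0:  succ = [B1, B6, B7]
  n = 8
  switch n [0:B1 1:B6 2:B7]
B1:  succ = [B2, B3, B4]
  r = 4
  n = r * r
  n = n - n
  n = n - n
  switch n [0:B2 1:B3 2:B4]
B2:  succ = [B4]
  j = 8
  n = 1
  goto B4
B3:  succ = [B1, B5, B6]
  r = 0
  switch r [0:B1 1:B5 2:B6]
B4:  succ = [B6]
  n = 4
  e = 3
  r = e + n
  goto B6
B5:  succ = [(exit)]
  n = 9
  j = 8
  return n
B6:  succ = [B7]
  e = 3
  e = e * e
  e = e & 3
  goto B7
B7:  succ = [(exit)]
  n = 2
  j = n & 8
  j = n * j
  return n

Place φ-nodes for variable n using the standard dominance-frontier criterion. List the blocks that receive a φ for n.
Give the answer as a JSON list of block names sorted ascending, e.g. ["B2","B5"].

idom tree: B1←B0 B2←B1 B3←B1 B4←B1 B5←B3 B6←B0 B7←B0
Dom at joins:
  B1: preds {B0,B3}: {B0} ∩ {B0,B1,B3} = {B0}; idom=B0
  B4: preds {B1,B2}: {B0,B1} ∩ {B0,B1,B2} = {B0,B1}; idom=B1
  B6: preds {B0,B3,B4}: {B0} ∩ {B0,B1,B3} ∩ {B0,B1,B4} = {B0}; idom=B0
  B7: preds {B0,B6}: {B0} ∩ {B0,B6} = {B0}; idom=B0

Frontier:
  join B1 pred B0: · stop@B0
  join B1 pred B3: B3→B1 stop@B0
  join B4 pred B1: · stop@B1
  join B4 pred B2: B2 stop@B1
  join B6 pred B0: · stop@B0
  join B6 pred B3: B3→B1 stop@B0
  join B6 pred B4: B4→B1 stop@B0
  join B7 pred B0: · stop@B0
  join B7 pred B6: B6 stop@B0
  B0: DF=∅
  B1: DF={B1,B6}
  B2: DF={B4}
  B3: DF={B1,B6}
  B4: DF={B6}
  B5: DF=∅
  B6: DF={B7}
  B7: DF=∅

φ for n: defs {B0,B1,B2,B4,B5,B7}
  DF⁺ = {B1,B4,B6,B7}

Answer: ["B1", "B4", "B6", "B7"]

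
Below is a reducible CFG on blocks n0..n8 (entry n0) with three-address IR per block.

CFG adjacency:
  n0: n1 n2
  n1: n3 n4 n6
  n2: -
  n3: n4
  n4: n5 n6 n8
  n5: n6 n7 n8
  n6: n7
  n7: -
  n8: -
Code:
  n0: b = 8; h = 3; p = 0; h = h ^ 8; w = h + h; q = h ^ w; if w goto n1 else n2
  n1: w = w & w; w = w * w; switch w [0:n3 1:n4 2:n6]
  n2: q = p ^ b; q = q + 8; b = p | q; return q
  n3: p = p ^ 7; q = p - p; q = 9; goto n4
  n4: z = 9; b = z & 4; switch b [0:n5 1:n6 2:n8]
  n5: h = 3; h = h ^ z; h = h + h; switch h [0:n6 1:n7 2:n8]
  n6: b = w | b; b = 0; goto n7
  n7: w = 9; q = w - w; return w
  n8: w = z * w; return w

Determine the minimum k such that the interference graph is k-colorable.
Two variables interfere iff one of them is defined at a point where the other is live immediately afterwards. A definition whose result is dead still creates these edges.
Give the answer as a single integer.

Block summaries:
  n0: def={b,h,p,q,w} ue=∅
  n1: def={w} ue={w}
  n2: def={b,q} ue={b,p}
  n3: def={p,q} ue={p}
  n4: def={b,z} ue=∅
  n5: def={h} ue={z}
  n6: def={b} ue={b,w}
  n7: def={q,w} ue=∅
  n8: def={w} ue={w,z}

Backward fixpoint:
  n0: in=∅ out={b,p,w}
  n1: in={b,p,w} out={b,p,w}
  n2: in={b,p} out=∅
  n3: in={p,w} out={w}
  n4: in={w} out={b,w,z}
  n5: in={b,w,z} out={b,w,z}
  n6: in={b,w} out=∅
  n7: in=∅ out=∅
  n8: in={w,z} out=∅

Interference:
  b — {h,p,q,w,z}
  h — {b,p,w,z}
  p — {b,h,q,w}
  q — {b,p,w}
  w — {b,h,p,q,z}
  z — {b,h,w}

Registers:
  lower bound: {b,h,p,w} mutually conflict ⇒ χ ≥ 4
  assign b→r0 h→r2 p→r3 q→r2 w→r1 z→r3 — no edge inside a register ⇒ χ ≤ 4
  χ = 4

Answer: 4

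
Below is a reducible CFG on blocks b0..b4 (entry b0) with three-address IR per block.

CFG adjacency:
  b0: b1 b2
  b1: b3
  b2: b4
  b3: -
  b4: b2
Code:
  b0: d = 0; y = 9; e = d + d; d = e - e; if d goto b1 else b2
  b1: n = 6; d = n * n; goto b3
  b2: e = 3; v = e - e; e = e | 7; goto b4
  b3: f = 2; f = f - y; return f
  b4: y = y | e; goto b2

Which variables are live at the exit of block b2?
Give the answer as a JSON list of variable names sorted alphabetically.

Answer: ["e", "y"]

Analysis:
Per-block:
  b0: {d,e,y} / ∅
  b1: {d,n} / ∅
  b2: {e,v} / ∅
  b3: {f} / {y}
  b4: {y} / {e,y}

Liveness:
  live b0: ∅→{y}
  live b1: {y}→{y}
  live b2: {y}→{e,y}
  live b3: {y}→∅
  live b4: {e,y}→{y}

live-out(b2) = ["e", "y"]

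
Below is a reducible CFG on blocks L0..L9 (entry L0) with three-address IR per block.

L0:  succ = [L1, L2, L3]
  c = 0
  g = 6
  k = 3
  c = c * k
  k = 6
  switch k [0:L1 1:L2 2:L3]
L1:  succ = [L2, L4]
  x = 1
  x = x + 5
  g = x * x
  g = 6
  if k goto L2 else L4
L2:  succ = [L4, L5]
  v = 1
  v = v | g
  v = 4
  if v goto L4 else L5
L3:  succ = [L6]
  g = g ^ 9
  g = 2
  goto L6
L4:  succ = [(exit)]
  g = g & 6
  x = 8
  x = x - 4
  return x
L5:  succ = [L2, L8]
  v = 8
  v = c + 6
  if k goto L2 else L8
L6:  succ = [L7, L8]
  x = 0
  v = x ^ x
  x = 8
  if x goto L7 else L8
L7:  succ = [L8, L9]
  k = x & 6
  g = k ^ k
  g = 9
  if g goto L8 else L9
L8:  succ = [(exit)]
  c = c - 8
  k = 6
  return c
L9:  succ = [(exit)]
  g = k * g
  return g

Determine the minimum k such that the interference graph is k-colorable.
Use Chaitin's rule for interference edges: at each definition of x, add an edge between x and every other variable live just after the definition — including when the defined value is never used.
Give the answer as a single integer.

Answer: 4

Derivation:
def/use:
  L0: {c,g,k} / ∅
  L1: {g,x} / {k}
  L2: {v} / {g}
  L3: {g} / {g}
  L4: {g,x} / {g}
  L5: {v} / {c,k}
  L6: {v,x} / ∅
  L7: {g,k} / {x}
  L8: {c,k} / {c}
  L9: {g} / {g,k}

Live sets:
  live L0: ∅→{c,g,k}
  live L1: {c,k}→{c,g,k}
  live L2: {c,g,k}→{c,g,k}
  live L3: {c,g}→{c}
  live L4: {g}→∅
  live L5: {c,g,k}→{c,g,k}
  live L6: {c}→{c,x}
  live L7: {c,x}→{c,g,k}
  live L8: {c}→∅
  live L9: {g,k}→∅

Interfere edges:
  c↔{g,k,v,x}
  g↔{c,k,v}
  k↔{c,g,v,x}
  v↔{c,g,k}
  x↔{c,k}

Colouring:
  {c,g,k,v} pairwise interfere (4-clique) ⇒ χ ≥ 4
  4-colouring: R0={c}  R1={k}  R2={g,x}  R3={v}
  χ = 4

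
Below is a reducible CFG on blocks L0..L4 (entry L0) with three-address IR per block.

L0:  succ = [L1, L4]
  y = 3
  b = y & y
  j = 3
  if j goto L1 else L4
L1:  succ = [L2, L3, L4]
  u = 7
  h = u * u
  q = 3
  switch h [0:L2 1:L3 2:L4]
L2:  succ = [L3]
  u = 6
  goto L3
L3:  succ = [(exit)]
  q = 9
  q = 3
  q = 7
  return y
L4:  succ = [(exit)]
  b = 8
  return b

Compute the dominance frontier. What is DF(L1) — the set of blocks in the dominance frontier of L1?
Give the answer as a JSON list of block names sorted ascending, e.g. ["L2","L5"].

idom tree: L1←L0 L2←L1 L3←L1 L4←L0
Join-block Dom:
  L3: preds {L1,L2}: {L0,L1} ∩ {L0,L1,L2} = {L0,L1}; idom=L1
  L4: preds {L0,L1}: {L0} ∩ {L0,L1} = {L0}; idom=L0

DF walk-up:
  L3←L1: walk · to L1
  L3←L2: walk L2 to L1
  L4←L0: walk · to L0
  L4←L1: walk L1 to L0
  L0 → ∅
  L1 → {L4}
  L2 → {L3}
  L3 → ∅
  L4 → ∅

DF(L1) = ["L4"]

Answer: ["L4"]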